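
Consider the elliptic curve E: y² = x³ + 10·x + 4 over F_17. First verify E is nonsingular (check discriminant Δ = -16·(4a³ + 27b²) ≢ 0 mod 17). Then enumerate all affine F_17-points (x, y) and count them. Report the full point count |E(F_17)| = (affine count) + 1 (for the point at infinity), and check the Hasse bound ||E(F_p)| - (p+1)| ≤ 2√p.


Affine points = {(0, 2), (0, 15), (1, 7), (1, 10), (2, 7), (2, 10), (5, 3), (5, 14), (6, 5), (6, 12), (7, 3), (7, 14), (8, 1), (8, 16), (10, 4), (10, 13), (11, 0), (12, 4), (12, 13), (13, 6), (13, 11), (14, 7), (14, 10)}; affine count = 23; |E(F_17)| = 24.

Discriminant check: Δ ∝ 4a³ + 27b² = 4·10³ + 27·4² = 4·1000 + 27·16 ≡ 12 (mod 17). Nonzero ⇒ E is nonsingular.
For each x ∈ F_17, compute rhs = x³ + 10·x + 4 mod 17, then count y ∈ F_17 with y² ≡ rhs.
  x = 0: rhs = 4, matching y values: 2, 15 (2 points).
  x = 1: rhs = 15, matching y values: 7, 10 (2 points).
  x = 2: rhs = 15, matching y values: 7, 10 (2 points).
  x = 3: rhs = 10, matching y values: none (0 points).
  x = 4: rhs = 6, matching y values: none (0 points).
  x = 5: rhs = 9, matching y values: 3, 14 (2 points).
  x = 6: rhs = 8, matching y values: 5, 12 (2 points).
  x = 7: rhs = 9, matching y values: 3, 14 (2 points).
  x = 8: rhs = 1, matching y values: 1, 16 (2 points).
  x = 9: rhs = 7, matching y values: none (0 points).
  x = 10: rhs = 16, matching y values: 4, 13 (2 points).
  x = 11: rhs = 0, matching y values: 0 (1 points).
  x = 12: rhs = 16, matching y values: 4, 13 (2 points).
  x = 13: rhs = 2, matching y values: 6, 11 (2 points).
  x = 14: rhs = 15, matching y values: 7, 10 (2 points).
  x = 15: rhs = 10, matching y values: none (0 points).
  x = 16: rhs = 10, matching y values: none (0 points).
Total affine count: 23.
Full point count |E(F_17)| = 23 + 1 = 24.
Hasse bound: |24 − (17+1)| = |6| = 6 ≤ 2√17 ≈ 8.2462 ✓.


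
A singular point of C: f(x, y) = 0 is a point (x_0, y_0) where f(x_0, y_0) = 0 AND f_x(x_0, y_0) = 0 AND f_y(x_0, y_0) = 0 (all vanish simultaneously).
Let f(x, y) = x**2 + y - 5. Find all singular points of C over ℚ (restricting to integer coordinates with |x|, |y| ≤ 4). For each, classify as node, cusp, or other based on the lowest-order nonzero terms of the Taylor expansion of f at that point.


No singular points in the scanned grid; C is smooth there.

Compute partial derivatives:
  f_x = 2*x.
  f_y = 1.
f_y = 1 is a nonzero constant, so f_y never vanishes: no point (x, y) can satisfy f = f_x = f_y = 0. In particular no (x, y) ∈ {−4, ..., 4}² is singular; the curve is smooth.


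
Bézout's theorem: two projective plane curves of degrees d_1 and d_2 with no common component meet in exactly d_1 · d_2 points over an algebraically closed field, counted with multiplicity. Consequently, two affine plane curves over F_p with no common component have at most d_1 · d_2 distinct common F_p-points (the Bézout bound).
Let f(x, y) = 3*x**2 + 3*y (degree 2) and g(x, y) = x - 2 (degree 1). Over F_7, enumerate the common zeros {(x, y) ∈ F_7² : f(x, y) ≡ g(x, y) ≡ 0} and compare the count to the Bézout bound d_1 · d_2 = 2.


Common zeros: {(2, 3)}; count = 1; Bézout bound = 2.

deg(f) = 2, deg(g) = 1, so Bézout bound = 2.
Scan x ∈ F_7. For each x, list the y ∈ F_7 with f(x, y) ≡ 0 and those with g(x, y) ≡ 0 (mod 7); the common zeros in that column are the intersection.
  x = 0: f ≡ 0 at y ∈ {0}; g ≡ 0 at y ∈ ∅; common: ∅.
  x = 1: f ≡ 0 at y ∈ {6}; g ≡ 0 at y ∈ ∅; common: ∅.
  x = 2: f ≡ 0 at y ∈ {3}; g ≡ 0 at y ∈ {0, 1, 2, 3, 4, 5, 6}; common: {3}.
  x = 3: f ≡ 0 at y ∈ {5}; g ≡ 0 at y ∈ ∅; common: ∅.
  x = 4: f ≡ 0 at y ∈ {5}; g ≡ 0 at y ∈ ∅; common: ∅.
  x = 5: f ≡ 0 at y ∈ {3}; g ≡ 0 at y ∈ ∅; common: ∅.
  x = 6: f ≡ 0 at y ∈ {6}; g ≡ 0 at y ∈ ∅; common: ∅.
Collecting: common zeros = {(2, 3)}, so the count is 1.
Comparison with the Bézout bound: 1 ≤ 2 = deg(f)·deg(g), as expected for curves with no common component (the affine F_7-count falls short of the bound because intersections may lie at infinity, over extension fields, or carry multiplicity).


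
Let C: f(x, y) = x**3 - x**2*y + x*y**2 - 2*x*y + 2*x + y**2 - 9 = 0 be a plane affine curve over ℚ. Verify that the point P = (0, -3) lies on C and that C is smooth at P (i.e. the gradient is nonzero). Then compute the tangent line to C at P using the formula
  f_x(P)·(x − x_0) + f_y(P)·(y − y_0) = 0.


Tangent line at P: 17*x - 6*y - 18 = 0.

Step 1: f(0, -3) = 0, so P lies on C.
Step 2: partial derivatives
  f_x(x, y) = 3*x**2 - 2*x*y + y**2 - 2*y + 2, f_y(x, y) = -x**2 + 2*x*y - 2*x + 2*y.
  f_x(P) = 17, f_y(P) = -6 (gradient nonzero, so P is smooth).
Step 3: tangent line at P: 17·(x − 0) + -6·(y − -3) = 0.
Expanding: 17*x - 6*y - 18 = 0.


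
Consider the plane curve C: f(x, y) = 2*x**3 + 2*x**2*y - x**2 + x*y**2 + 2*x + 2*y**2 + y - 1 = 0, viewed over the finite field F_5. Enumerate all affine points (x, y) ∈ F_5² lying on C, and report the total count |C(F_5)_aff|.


Affine F_5-points: {(0, 3), (0, 4), (1, 2), (2, 0), (2, 4), (3, 0)}; count = 6.

For each of the 25 pairs (x, y) ∈ F_5², evaluate f(x, y) mod 5. Record the zeros.
  x = 0: [0↦4, 1↦2, 2↦4, 3↦0, 4↦0]  zeros at y ∈ {3, 4}
  x = 1: [0↦2, 1↦3, 2↦0, 3↦3, 4↦2]  zeros at y ∈ {2}
  x = 2: [0↦0, 1↦3, 2↦4, 3↦3, 4↦0]  zeros at y ∈ {0, 4}
  x = 3: [0↦0, 1↦4, 2↦3, 3↦2, 4↦1]  zeros at y ∈ {0}
  x = 4: [0↦4, 1↦3, 2↦4, 3↦2, 4↦2]  zeros at y ∈ ∅
Collecting zeros: affine points = {(0, 3), (0, 4), (1, 2), (2, 0), (2, 4), (3, 0)}.
Total count |C(F_5)_aff| = 6.


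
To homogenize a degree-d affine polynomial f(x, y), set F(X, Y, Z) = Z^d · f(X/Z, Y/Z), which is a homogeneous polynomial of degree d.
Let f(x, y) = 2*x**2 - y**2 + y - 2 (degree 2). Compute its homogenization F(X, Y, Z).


F(X, Y, Z) = 2*X**2 - Y**2 + Y*Z - 2*Z**2

deg(f) = 2.
Substitute x = X/Z, y = Y/Z into f, then multiply by Z^2.
  monomial 2·x^2·y^0 ↦ 2·X^2·Y^0·Z^0.
  monomial -1·x^0·y^2 ↦ -1·X^0·Y^2·Z^0.
  monomial 1·x^0·y^1 ↦ 1·X^0·Y^1·Z^1.
  monomial -2·x^0·y^0 ↦ -2·X^0·Y^0·Z^2.
Collecting: F(X, Y, Z) = 2*X**2 - Y**2 + Y*Z - 2*Z**2.


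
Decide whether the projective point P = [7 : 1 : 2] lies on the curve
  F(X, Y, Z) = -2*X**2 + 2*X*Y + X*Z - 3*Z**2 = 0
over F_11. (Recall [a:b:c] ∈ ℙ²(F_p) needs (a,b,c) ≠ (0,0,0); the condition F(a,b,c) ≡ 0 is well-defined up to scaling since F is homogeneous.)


F(7,1,2) ≡ 6 (mod 11); P is NOT on the curve.

Evaluate F(7, 1, 2) term-by-term (mod 11).
  -2*X**2 ↦ -2·49·1·1 = -98
  2*X*Y ↦ 2·7·1·1 = 14
  X*Z ↦ 1·7·1·2 = 14
  -3*Z**2 ↦ -3·1·1·4 = -12
Sum: F(7, 1, 2) = (-98) + (14) + (14) + (-12) = -82.
Reducing mod 11: -82 ≡ 6 (mod 11).
Since F(a, b, c) ≡ 6 ≠ 0 (mod 11), P does NOT lie on the curve.


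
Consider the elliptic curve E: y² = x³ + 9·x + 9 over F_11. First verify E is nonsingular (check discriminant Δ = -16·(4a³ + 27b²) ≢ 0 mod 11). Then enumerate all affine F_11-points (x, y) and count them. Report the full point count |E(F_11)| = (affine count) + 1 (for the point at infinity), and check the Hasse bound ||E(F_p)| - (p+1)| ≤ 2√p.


Affine points = {(0, 3), (0, 8), (5, 5), (5, 6), (6, 2), (6, 9), (9, 4), (9, 7)}; affine count = 8; |E(F_11)| = 9.

Discriminant check: Δ ∝ 4a³ + 27b² = 4·9³ + 27·9² = 4·729 + 27·81 ≡ 10 (mod 11). Nonzero ⇒ E is nonsingular.
For each x ∈ F_11, compute rhs = x³ + 9·x + 9 mod 11, then count y ∈ F_11 with y² ≡ rhs.
  x = 0: rhs = 9, matching y values: 3, 8 (2 points).
  x = 1: rhs = 8, matching y values: none (0 points).
  x = 2: rhs = 2, matching y values: none (0 points).
  x = 3: rhs = 8, matching y values: none (0 points).
  x = 4: rhs = 10, matching y values: none (0 points).
  x = 5: rhs = 3, matching y values: 5, 6 (2 points).
  x = 6: rhs = 4, matching y values: 2, 9 (2 points).
  x = 7: rhs = 8, matching y values: none (0 points).
  x = 8: rhs = 10, matching y values: none (0 points).
  x = 9: rhs = 5, matching y values: 4, 7 (2 points).
  x = 10: rhs = 10, matching y values: none (0 points).
Total affine count: 8.
Full point count |E(F_11)| = 8 + 1 = 9.
Hasse bound: |9 − (11+1)| = |-3| = 3 ≤ 2√11 ≈ 6.6332 ✓.


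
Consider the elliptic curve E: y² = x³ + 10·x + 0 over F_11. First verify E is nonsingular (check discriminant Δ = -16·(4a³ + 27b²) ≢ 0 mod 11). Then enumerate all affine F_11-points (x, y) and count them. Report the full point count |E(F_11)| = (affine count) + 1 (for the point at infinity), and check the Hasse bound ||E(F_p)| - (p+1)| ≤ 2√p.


Affine points = {(0, 0), (1, 0), (4, 4), (4, 7), (6, 1), (6, 10), (8, 3), (8, 8), (9, 4), (9, 7), (10, 0)}; affine count = 11; |E(F_11)| = 12.

Discriminant check: Δ ∝ 4a³ + 27b² = 4·10³ + 27·0² = 4·1000 + 27·0 ≡ 7 (mod 11). Nonzero ⇒ E is nonsingular.
For each x ∈ F_11, compute rhs = x³ + 10·x + 0 mod 11, then count y ∈ F_11 with y² ≡ rhs.
  x = 0: rhs = 0, matching y values: 0 (1 points).
  x = 1: rhs = 0, matching y values: 0 (1 points).
  x = 2: rhs = 6, matching y values: none (0 points).
  x = 3: rhs = 2, matching y values: none (0 points).
  x = 4: rhs = 5, matching y values: 4, 7 (2 points).
  x = 5: rhs = 10, matching y values: none (0 points).
  x = 6: rhs = 1, matching y values: 1, 10 (2 points).
  x = 7: rhs = 6, matching y values: none (0 points).
  x = 8: rhs = 9, matching y values: 3, 8 (2 points).
  x = 9: rhs = 5, matching y values: 4, 7 (2 points).
  x = 10: rhs = 0, matching y values: 0 (1 points).
Total affine count: 11.
Full point count |E(F_11)| = 11 + 1 = 12.
Hasse bound: |12 − (11+1)| = |0| = 0 ≤ 2√11 ≈ 6.6332 ✓.


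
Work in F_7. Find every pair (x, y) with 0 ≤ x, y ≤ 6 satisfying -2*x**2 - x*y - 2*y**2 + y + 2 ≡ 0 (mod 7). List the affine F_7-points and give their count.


Affine F_7-points: {(1, 0), (2, 4), (2, 6), (3, 2), (3, 4), (4, 1), (6, 0), (6, 1)}; count = 8.

For each of the 49 pairs (x, y) ∈ F_7², evaluate f(x, y) mod 7. Record the zeros.
  x = 0: [0↦2, 1↦1, 2↦3, 3↦1, 4↦2, 5↦6, 6↦6]  zeros at y ∈ ∅
  x = 1: [0↦0, 1↦5, 2↦6, 3↦3, 4↦3, 5↦6, 6↦5]  zeros at y ∈ {0}
  x = 2: [0↦1, 1↦5, 2↦5, 3↦1, 4↦0, 5↦2, 6↦0]  zeros at y ∈ {4, 6}
  x = 3: [0↦5, 1↦1, 2↦0, 3↦2, 4↦0, 5↦1, 6↦5]  zeros at y ∈ {2, 4}
  x = 4: [0↦5, 1↦0, 2↦5, 3↦6, 4↦3, 5↦3, 6↦6]  zeros at y ∈ {1}
  x = 5: [0↦1, 1↦2, 2↦6, 3↦6, 4↦2, 5↦1, 6↦3]  zeros at y ∈ ∅
  x = 6: [0↦0, 1↦0, 2↦3, 3↦2, 4↦4, 5↦2, 6↦3]  zeros at y ∈ {0, 1}
Collecting zeros: affine points = {(1, 0), (2, 4), (2, 6), (3, 2), (3, 4), (4, 1), (6, 0), (6, 1)}.
Total count |C(F_7)_aff| = 8.


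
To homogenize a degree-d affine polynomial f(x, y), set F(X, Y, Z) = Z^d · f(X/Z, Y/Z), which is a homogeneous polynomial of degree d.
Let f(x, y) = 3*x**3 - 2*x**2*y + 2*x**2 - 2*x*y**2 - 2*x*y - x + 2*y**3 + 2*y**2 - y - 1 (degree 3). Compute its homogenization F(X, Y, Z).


F(X, Y, Z) = 3*X**3 - 2*X**2*Y + 2*X**2*Z - 2*X*Y**2 - 2*X*Y*Z - X*Z**2 + 2*Y**3 + 2*Y**2*Z - Y*Z**2 - Z**3

deg(f) = 3.
Substitute x = X/Z, y = Y/Z into f, then multiply by Z^3.
  monomial 3·x^3·y^0 ↦ 3·X^3·Y^0·Z^0.
  monomial -2·x^2·y^1 ↦ -2·X^2·Y^1·Z^0.
  monomial 2·x^2·y^0 ↦ 2·X^2·Y^0·Z^1.
  monomial -2·x^1·y^2 ↦ -2·X^1·Y^2·Z^0.
  monomial -2·x^1·y^1 ↦ -2·X^1·Y^1·Z^1.
  monomial -1·x^1·y^0 ↦ -1·X^1·Y^0·Z^2.
  monomial 2·x^0·y^3 ↦ 2·X^0·Y^3·Z^0.
  monomial 2·x^0·y^2 ↦ 2·X^0·Y^2·Z^1.
  monomial -1·x^0·y^1 ↦ -1·X^0·Y^1·Z^2.
  monomial -1·x^0·y^0 ↦ -1·X^0·Y^0·Z^3.
Collecting: F(X, Y, Z) = 3*X**3 - 2*X**2*Y + 2*X**2*Z - 2*X*Y**2 - 2*X*Y*Z - X*Z**2 + 2*Y**3 + 2*Y**2*Z - Y*Z**2 - Z**3.


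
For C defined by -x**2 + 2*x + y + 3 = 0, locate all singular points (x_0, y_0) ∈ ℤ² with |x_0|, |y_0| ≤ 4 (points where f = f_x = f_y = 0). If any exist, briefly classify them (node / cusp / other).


No singular points in the scanned grid; C is smooth there.

Compute partial derivatives:
  f_x = 2 - 2*x.
  f_y = 1.
f_y = 1 is a nonzero constant, so f_y never vanishes: no point (x, y) can satisfy f = f_x = f_y = 0. In particular no (x, y) ∈ {−4, ..., 4}² is singular; the curve is smooth.


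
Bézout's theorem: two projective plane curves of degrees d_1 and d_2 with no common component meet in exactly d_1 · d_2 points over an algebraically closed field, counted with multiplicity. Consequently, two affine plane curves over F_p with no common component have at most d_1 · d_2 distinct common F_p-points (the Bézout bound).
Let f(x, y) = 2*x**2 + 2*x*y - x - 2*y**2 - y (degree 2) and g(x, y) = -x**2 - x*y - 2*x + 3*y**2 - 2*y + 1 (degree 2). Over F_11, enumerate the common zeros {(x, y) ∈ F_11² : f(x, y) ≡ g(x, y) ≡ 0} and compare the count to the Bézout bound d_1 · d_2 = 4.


Common zeros: {(0, 5), (4, 8)}; count = 2; Bézout bound = 4.

deg(f) = 2, deg(g) = 2, so Bézout bound = 4.
Scan x ∈ F_11. For each x, list the y ∈ F_11 with f(x, y) ≡ 0 and those with g(x, y) ≡ 0 (mod 11); the common zeros in that column are the intersection.
  x = 0: f ≡ 0 at y ∈ {0, 5}; g ≡ 0 at y ∈ {3, 5}; common: {5}.
  x = 1: f ≡ 0 at y ∈ {1, 5}; g ≡ 0 at y ∈ {6}; common: ∅.
  x = 2: f ≡ 0 at y ∈ ∅; g ≡ 0 at y ∈ {6, 10}; common: ∅.
  x = 3: f ≡ 0 at y ∈ ∅; g ≡ 0 at y ∈ ∅; common: ∅.
  x = 4: f ≡ 0 at y ∈ {1, 8}; g ≡ 0 at y ∈ {5, 8}; common: {8}.
  x = 5: f ≡ 0 at y ∈ {2, 8}; g ≡ 0 at y ∈ ∅; common: ∅.
  x = 6: f ≡ 0 at y ∈ {0}; g ≡ 0 at y ∈ {3, 7}; common: ∅.
  x = 7: f ≡ 0 at y ∈ ∅; g ≡ 0 at y ∈ {7}; common: ∅.
  x = 8: f ≡ 0 at y ∈ ∅; g ≡ 0 at y ∈ {8, 10}; common: ∅.
  x = 9: f ≡ 0 at y ∈ ∅; g ≡ 0 at y ∈ ∅; common: ∅.
  x = 10: f ≡ 0 at y ∈ {2}; g ≡ 0 at y ∈ ∅; common: ∅.
Collecting: common zeros = {(0, 5), (4, 8)}, so the count is 2.
Comparison with the Bézout bound: 2 ≤ 4 = deg(f)·deg(g), as expected for curves with no common component (the affine F_11-count falls short of the bound because intersections may lie at infinity, over extension fields, or carry multiplicity).


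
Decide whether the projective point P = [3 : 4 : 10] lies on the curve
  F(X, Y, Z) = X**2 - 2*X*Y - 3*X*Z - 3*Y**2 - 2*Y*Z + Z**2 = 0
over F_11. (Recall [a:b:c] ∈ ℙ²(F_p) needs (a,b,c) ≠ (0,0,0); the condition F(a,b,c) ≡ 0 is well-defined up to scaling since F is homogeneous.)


F(3,4,10) ≡ 10 (mod 11); P is NOT on the curve.

Evaluate F(3, 4, 10) term-by-term (mod 11).
  X**2 ↦ 1·9·1·1 = 9
  -2*X*Y ↦ -2·3·4·1 = -24
  -3*X*Z ↦ -3·3·1·10 = -90
  -3*Y**2 ↦ -3·1·16·1 = -48
  -2*Y*Z ↦ -2·1·4·10 = -80
  Z**2 ↦ 1·1·1·100 = 100
Sum: F(3, 4, 10) = (9) + (-24) + (-90) + (-48) + (-80) + (100) = -133.
Reducing mod 11: -133 ≡ 10 (mod 11).
Since F(a, b, c) ≡ 10 ≠ 0 (mod 11), P does NOT lie on the curve.


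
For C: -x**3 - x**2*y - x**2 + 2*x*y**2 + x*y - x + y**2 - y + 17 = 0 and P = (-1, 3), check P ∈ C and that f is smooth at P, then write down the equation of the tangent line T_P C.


Tangent line at P: 25*x - 9*y + 52 = 0.

Step 1: f(-1, 3) = 0, so P lies on C.
Step 2: partial derivatives
  f_x(x, y) = -3*x**2 - 2*x*y - 2*x + 2*y**2 + y - 1, f_y(x, y) = -x**2 + 4*x*y + x + 2*y - 1.
  f_x(P) = 25, f_y(P) = -9 (gradient nonzero, so P is smooth).
Step 3: tangent line at P: 25·(x − -1) + -9·(y − 3) = 0.
Expanding: 25*x - 9*y + 52 = 0.


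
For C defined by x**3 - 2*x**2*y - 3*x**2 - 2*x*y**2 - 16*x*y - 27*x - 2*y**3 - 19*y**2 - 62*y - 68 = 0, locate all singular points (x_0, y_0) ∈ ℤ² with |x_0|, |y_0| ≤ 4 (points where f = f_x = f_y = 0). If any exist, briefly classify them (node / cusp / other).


Singular points: {(-1, -3)}; classification: cusp.

Compute partial derivatives:
  f_x = 3*x**2 - 4*x*y - 6*x - 2*y**2 - 16*y - 27.
  f_y = -2*x**2 - 4*x*y - 16*x - 6*y**2 - 38*y - 62.
Scan x_0 ∈ {−4, ..., 4}. For each x_0, f_y(x_0, y) is a polynomial in y; find its integer roots y ∈ {−4, ..., 4}, then test f_x and f at those candidates.
  x = -4: f_y(-4, y) = -6*y**2 - 22*y - 30; no integer root y with |y| ≤ 4.
  x = -3: f_y(-3, y) = -6*y**2 - 26*y - 32; no integer root y with |y| ≤ 4.
  x = -2: f_y(-2, y) = -6*y**2 - 30*y - 38; no integer root y with |y| ≤ 4.
  x = -1: f_y(-1, y) = -6*y**2 - 34*y - 48; vanishes at y ∈ {-3}. (-1, -3): f_x = 0, f = 0 — SINGULAR.
  x = 0: f_y(0, y) = -6*y**2 - 38*y - 62; no integer root y with |y| ≤ 4.
  x = 1: f_y(1, y) = -6*y**2 - 42*y - 80; no integer root y with |y| ≤ 4.
  x = 2: f_y(2, y) = -6*y**2 - 46*y - 102; no integer root y with |y| ≤ 4.
  x = 3: f_y(3, y) = -6*y**2 - 50*y - 128; no integer root y with |y| ≤ 4.
  x = 4: f_y(4, y) = -6*y**2 - 54*y - 158; no integer root y with |y| ≤ 4.
Only singular point on the grid: (-1, -3).
Classify: substitute x = -1 + u, y = -3 + v and expand: f = u**3 - 2*u**2*v - 2*u*v**2 - 2*v**3 + v**2.
No constant or linear terms (consistent with a singular point). Quadratic part: v**2. Cubic part: u**3 - 2*u**2*v - 2*u*v**2 - 2*v**3.
The quadratic part v**2 is a perfect square, so there is a single (double) tangent line v = 0, i.e. y = -3. Restricting the cubic part to that line (v = 0) leaves u**3 ≠ 0, so f is not divisible by v and the branch is v² ≈ -u**3 to lowest order — this is a cusp.
Classification: cusp.


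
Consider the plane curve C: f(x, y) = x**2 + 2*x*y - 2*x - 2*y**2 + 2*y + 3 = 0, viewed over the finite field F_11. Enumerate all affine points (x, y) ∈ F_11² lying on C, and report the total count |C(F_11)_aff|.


Affine F_11-points: {(2, 6), (2, 8), (4, 0), (4, 5), (6, 8), (6, 10), (9, 0), (9, 10), (10, 5), (10, 6)}; count = 10.

For each of the 121 pairs (x, y) ∈ F_11², evaluate f(x, y) mod 11. Record the zeros.
  x = 0: [0↦3, 1↦3, 2↦10, 3↦2, 4↦1, 5↦7, 6↦9, 7↦7, 8↦1, 9↦2, 10↦10]  zeros at y ∈ ∅
  x = 1: [0↦2, 1↦4, 2↦2, 3↦7, 4↦8, 5↦5, 6↦9, 7↦9, 8↦5, 9↦8, 10↦7]  zeros at y ∈ ∅
  x = 2: [0↦3, 1↦7, 2↦7, 3↦3, 4↦6, 5↦5, 6↦0, 7↦2, 8↦0, 9↦5, 10↦6]  zeros at y ∈ {6, 8}
  x = 3: [0↦6, 1↦1, 2↦3, 3↦1, 4↦6, 5↦7, 6↦4, 7↦8, 8↦8, 9↦4, 10↦7]  zeros at y ∈ ∅
  x = 4: [0↦0, 1↦8, 2↦1, 3↦1, 4↦8, 5↦0, 6↦10, 7↦5, 8↦7, 9↦5, 10↦10]  zeros at y ∈ {0, 5}
  x = 5: [0↦7, 1↦6, 2↦1, 3↦3, 4↦1, 5↦6, 6↦7, 7↦4, 8↦8, 9↦8, 10↦4]  zeros at y ∈ ∅
  x = 6: [0↦5, 1↦6, 2↦3, 3↦7, 4↦7, 5↦3, 6↦6, 7↦5, 8↦0, 9↦2, 10↦0]  zeros at y ∈ {8, 10}
  x = 7: [0↦5, 1↦8, 2↦7, 3↦2, 4↦4, 5↦2, 6↦7, 7↦8, 8↦5, 9↦9, 10↦9]  zeros at y ∈ ∅
  x = 8: [0↦7, 1↦1, 2↦2, 3↦10, 4↦3, 5↦3, 6↦10, 7↦2, 8↦1, 9↦7, 10↦9]  zeros at y ∈ ∅
  x = 9: [0↦0, 1↦7, 2↦10, 3↦9, 4↦4, 5↦6, 6↦4, 7↦9, 8↦10, 9↦7, 10↦0]  zeros at y ∈ {0, 10}
  x = 10: [0↦6, 1↦4, 2↦9, 3↦10, 4↦7, 5↦0, 6↦0, 7↦7, 8↦10, 9↦9, 10↦4]  zeros at y ∈ {5, 6}
Collecting zeros: affine points = {(2, 6), (2, 8), (4, 0), (4, 5), (6, 8), (6, 10), (9, 0), (9, 10), (10, 5), (10, 6)}.
Total count |C(F_11)_aff| = 10.


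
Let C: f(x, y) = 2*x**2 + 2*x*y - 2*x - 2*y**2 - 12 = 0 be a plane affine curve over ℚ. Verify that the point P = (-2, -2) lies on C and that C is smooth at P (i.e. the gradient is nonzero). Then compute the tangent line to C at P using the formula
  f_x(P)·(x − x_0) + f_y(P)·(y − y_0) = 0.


Tangent line at P: -14*x + 4*y - 20 = 0.

Step 1: f(-2, -2) = 0, so P lies on C.
Step 2: partial derivatives
  f_x(x, y) = 4*x + 2*y - 2, f_y(x, y) = 2*x - 4*y.
  f_x(P) = -14, f_y(P) = 4 (gradient nonzero, so P is smooth).
Step 3: tangent line at P: -14·(x − -2) + 4·(y − -2) = 0.
Expanding: -14*x + 4*y - 20 = 0.


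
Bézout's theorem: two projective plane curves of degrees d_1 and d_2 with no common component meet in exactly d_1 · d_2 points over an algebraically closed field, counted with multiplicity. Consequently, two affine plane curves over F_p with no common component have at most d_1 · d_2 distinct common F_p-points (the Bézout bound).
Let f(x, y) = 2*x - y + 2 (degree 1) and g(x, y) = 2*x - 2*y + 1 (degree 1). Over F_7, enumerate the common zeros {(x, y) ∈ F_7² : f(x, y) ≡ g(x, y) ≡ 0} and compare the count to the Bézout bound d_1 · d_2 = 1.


Common zeros: {(2, 6)}; count = 1; Bézout bound = 1.

deg(f) = 1, deg(g) = 1, so Bézout bound = 1.
Scan x ∈ F_7. For each x, list the y ∈ F_7 with f(x, y) ≡ 0 and those with g(x, y) ≡ 0 (mod 7); the common zeros in that column are the intersection.
  x = 0: f ≡ 0 at y ∈ {2}; g ≡ 0 at y ∈ {4}; common: ∅.
  x = 1: f ≡ 0 at y ∈ {4}; g ≡ 0 at y ∈ {5}; common: ∅.
  x = 2: f ≡ 0 at y ∈ {6}; g ≡ 0 at y ∈ {6}; common: {6}.
  x = 3: f ≡ 0 at y ∈ {1}; g ≡ 0 at y ∈ {0}; common: ∅.
  x = 4: f ≡ 0 at y ∈ {3}; g ≡ 0 at y ∈ {1}; common: ∅.
  x = 5: f ≡ 0 at y ∈ {5}; g ≡ 0 at y ∈ {2}; common: ∅.
  x = 6: f ≡ 0 at y ∈ {0}; g ≡ 0 at y ∈ {3}; common: ∅.
Collecting: common zeros = {(2, 6)}, so the count is 1.
Comparison with the Bézout bound: 1 ≤ 1 = deg(f)·deg(g), as expected for curves with no common component (the bound is attained).


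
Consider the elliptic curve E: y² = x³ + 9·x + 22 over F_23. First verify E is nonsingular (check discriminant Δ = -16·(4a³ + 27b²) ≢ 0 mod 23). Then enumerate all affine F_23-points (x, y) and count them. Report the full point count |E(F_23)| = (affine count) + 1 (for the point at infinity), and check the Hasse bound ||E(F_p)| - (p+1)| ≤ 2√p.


Affine points = {(1, 3), (1, 20), (2, 5), (2, 18), (5, 10), (5, 13), (6, 4), (6, 19), (8, 10), (8, 13), (9, 2), (9, 21), (10, 10), (10, 13), (11, 7), (11, 16), (12, 8), (12, 15), (13, 6), (13, 17), (15, 6), (15, 17), (18, 6), (18, 17), (22, 9), (22, 14)}; affine count = 26; |E(F_23)| = 27.

Discriminant check: Δ ∝ 4a³ + 27b² = 4·9³ + 27·22² = 4·729 + 27·484 ≡ 22 (mod 23). Nonzero ⇒ E is nonsingular.
For each x ∈ F_23, compute rhs = x³ + 9·x + 22 mod 23, then count y ∈ F_23 with y² ≡ rhs.
  x = 0: rhs = 22, matching y values: none (0 points).
  x = 1: rhs = 9, matching y values: 3, 20 (2 points).
  x = 2: rhs = 2, matching y values: 5, 18 (2 points).
  x = 3: rhs = 7, matching y values: none (0 points).
  x = 4: rhs = 7, matching y values: none (0 points).
  x = 5: rhs = 8, matching y values: 10, 13 (2 points).
  x = 6: rhs = 16, matching y values: 4, 19 (2 points).
  x = 7: rhs = 14, matching y values: none (0 points).
  x = 8: rhs = 8, matching y values: 10, 13 (2 points).
  x = 9: rhs = 4, matching y values: 2, 21 (2 points).
  x = 10: rhs = 8, matching y values: 10, 13 (2 points).
  x = 11: rhs = 3, matching y values: 7, 16 (2 points).
  x = 12: rhs = 18, matching y values: 8, 15 (2 points).
  x = 13: rhs = 13, matching y values: 6, 17 (2 points).
  x = 14: rhs = 17, matching y values: none (0 points).
  x = 15: rhs = 13, matching y values: 6, 17 (2 points).
  x = 16: rhs = 7, matching y values: none (0 points).
  x = 17: rhs = 5, matching y values: none (0 points).
  x = 18: rhs = 13, matching y values: 6, 17 (2 points).
  x = 19: rhs = 14, matching y values: none (0 points).
  x = 20: rhs = 14, matching y values: none (0 points).
  x = 21: rhs = 19, matching y values: none (0 points).
  x = 22: rhs = 12, matching y values: 9, 14 (2 points).
Total affine count: 26.
Full point count |E(F_23)| = 26 + 1 = 27.
Hasse bound: |27 − (23+1)| = |3| = 3 ≤ 2√23 ≈ 9.5917 ✓.


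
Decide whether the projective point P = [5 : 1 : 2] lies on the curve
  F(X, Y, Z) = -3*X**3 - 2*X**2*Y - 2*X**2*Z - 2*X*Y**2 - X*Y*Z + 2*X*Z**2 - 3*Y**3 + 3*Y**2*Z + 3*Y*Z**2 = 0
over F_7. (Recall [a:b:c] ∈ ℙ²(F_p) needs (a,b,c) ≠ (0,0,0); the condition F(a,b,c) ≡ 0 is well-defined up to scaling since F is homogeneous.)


F(5,1,2) ≡ 0 (mod 7); P is on the curve.

Evaluate F(5, 1, 2) term-by-term (mod 7).
  -3*X**3 ↦ -3·125·1·1 = -375
  -2*X**2*Y ↦ -2·25·1·1 = -50
  -2*X**2*Z ↦ -2·25·1·2 = -100
  -2*X*Y**2 ↦ -2·5·1·1 = -10
  -X*Y*Z ↦ -1·5·1·2 = -10
  2*X*Z**2 ↦ 2·5·1·4 = 40
  -3*Y**3 ↦ -3·1·1·1 = -3
  3*Y**2*Z ↦ 3·1·1·2 = 6
  3*Y*Z**2 ↦ 3·1·1·4 = 12
Sum: F(5, 1, 2) = (-375) + (-50) + (-100) + (-10) + (-10) + (40) + (-3) + (6) + (12) = -490.
Reducing mod 7: -490 ≡ 0 (mod 7).
Since F(a, b, c) ≡ 0 (mod 7), P lies on the curve.


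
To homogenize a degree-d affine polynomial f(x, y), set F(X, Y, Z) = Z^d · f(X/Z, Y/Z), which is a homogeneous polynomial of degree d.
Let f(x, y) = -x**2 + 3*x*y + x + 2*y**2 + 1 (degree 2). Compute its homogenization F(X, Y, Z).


F(X, Y, Z) = -X**2 + 3*X*Y + X*Z + 2*Y**2 + Z**2

deg(f) = 2.
Substitute x = X/Z, y = Y/Z into f, then multiply by Z^2.
  monomial -1·x^2·y^0 ↦ -1·X^2·Y^0·Z^0.
  monomial 3·x^1·y^1 ↦ 3·X^1·Y^1·Z^0.
  monomial 1·x^1·y^0 ↦ 1·X^1·Y^0·Z^1.
  monomial 2·x^0·y^2 ↦ 2·X^0·Y^2·Z^0.
  monomial 1·x^0·y^0 ↦ 1·X^0·Y^0·Z^2.
Collecting: F(X, Y, Z) = -X**2 + 3*X*Y + X*Z + 2*Y**2 + Z**2.


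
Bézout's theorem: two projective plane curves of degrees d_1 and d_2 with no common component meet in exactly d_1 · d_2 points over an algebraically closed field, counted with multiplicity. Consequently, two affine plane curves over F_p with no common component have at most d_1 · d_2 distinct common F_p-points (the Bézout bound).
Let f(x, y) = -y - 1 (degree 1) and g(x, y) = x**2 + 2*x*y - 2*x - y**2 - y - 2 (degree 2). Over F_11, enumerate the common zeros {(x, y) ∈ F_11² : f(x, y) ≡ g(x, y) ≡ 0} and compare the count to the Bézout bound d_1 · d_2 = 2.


Common zeros: ∅; count = 0; Bézout bound = 2.

deg(f) = 1, deg(g) = 2, so Bézout bound = 2.
Scan x ∈ F_11. For each x, list the y ∈ F_11 with f(x, y) ≡ 0 and those with g(x, y) ≡ 0 (mod 11); the common zeros in that column are the intersection.
  x = 0: f ≡ 0 at y ∈ {10}; g ≡ 0 at y ∈ {4, 6}; common: ∅.
  x = 1: f ≡ 0 at y ∈ {10}; g ≡ 0 at y ∈ {6}; common: ∅.
  x = 2: f ≡ 0 at y ∈ {10}; g ≡ 0 at y ∈ {1, 2}; common: ∅.
  x = 3: f ≡ 0 at y ∈ {10}; g ≡ 0 at y ∈ ∅; common: ∅.
  x = 4: f ≡ 0 at y ∈ {10}; g ≡ 0 at y ∈ ∅; common: ∅.
  x = 5: f ≡ 0 at y ∈ {10}; g ≡ 0 at y ∈ {4, 5}; common: ∅.
  x = 6: f ≡ 0 at y ∈ {10}; g ≡ 0 at y ∈ {0}; common: ∅.
  x = 7: f ≡ 0 at y ∈ {10}; g ≡ 0 at y ∈ {0, 2}; common: ∅.
  x = 8: f ≡ 0 at y ∈ {10}; g ≡ 0 at y ∈ ∅; common: ∅.
  x = 9: f ≡ 0 at y ∈ {10}; g ≡ 0 at y ∈ {1, 5}; common: ∅.
  x = 10: f ≡ 0 at y ∈ {10}; g ≡ 0 at y ∈ ∅; common: ∅.
Collecting: common zeros = ∅, so the count is 0.
Comparison with the Bézout bound: 0 ≤ 2 = deg(f)·deg(g), as expected for curves with no common component (the affine F_11-count falls short of the bound because intersections may lie at infinity, over extension fields, or carry multiplicity).


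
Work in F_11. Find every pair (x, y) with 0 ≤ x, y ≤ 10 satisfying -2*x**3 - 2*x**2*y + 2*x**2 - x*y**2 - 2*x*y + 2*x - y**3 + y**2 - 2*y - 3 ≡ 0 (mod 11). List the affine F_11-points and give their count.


Affine F_11-points: {(0, 2), (1, 6), (1, 8), (2, 4), (3, 0), (4, 9), (5, 2), (5, 7), (5, 9)}; count = 9.

For each of the 121 pairs (x, y) ∈ F_11², evaluate f(x, y) mod 11. Record the zeros.
  x = 0: [0↦8, 1↦6, 2↦0, 3↦6, 4↦7, 5↦8, 6↦3, 7↦8, 8↦6, 9↦2, 10↦1]  zeros at y ∈ {2}
  x = 1: [0↦10, 1↦3, 2↦1, 3↦9, 4↦10, 5↦9, 6↦0, 7↦10, 8↦0, 9↦8, 10↦6]  zeros at y ∈ {6, 8}
  x = 2: [0↦4, 1↦10, 2↦8, 3↦3, 4↦0, 5↦4, 6↦9, 7↦9, 8↦9, 9↦3, 10↦7]  zeros at y ∈ {4}
  x = 3: [0↦0, 1↦4, 2↦9, 3↦9, 4↦9, 5↦3, 6↦7, 7↦4, 8↦10, 9↦8, 10↦3]  zeros at y ∈ {0}
  x = 4: [0↦8, 1↦6, 2↦3, 3↦4, 4↦3, 5↦5, 6↦4, 7↦5, 8↦2, 9↦0, 10↦4]  zeros at y ∈ {9}
  x = 5: [0↦5, 1↦4, 2↦0, 3↦9, 4↦3, 5↦9, 6↦10, 7↦0, 8↦6, 9↦0, 10↦9]  zeros at y ∈ {2, 7, 9}
  x = 6: [0↦1, 1↦8, 2↦10, 3↦1, 4↦8, 5↦3, 6↦2, 7↦10, 8↦10, 9↦7, 10↦6]  zeros at y ∈ ∅
  x = 7: [0↦6, 1↦6, 2↦10, 3↦1, 4↦6, 5↦8, 6↦1, 7↦1, 8↦2, 9↦9, 10↦5]  zeros at y ∈ ∅
  x = 8: [0↦8, 1↦8, 2↦10, 3↦8, 4↦7, 5↦1, 6↦6, 7↦5, 8↦3, 9↦5, 10↦5]  zeros at y ∈ ∅
  x = 9: [0↦6, 1↦2, 2↦9, 3↦10, 4↦10, 5↦3, 6↦5, 7↦10, 8↦1, 9↦5, 10↦5]  zeros at y ∈ ∅
  x = 10: [0↦10, 1↦9, 2↦6, 3↦6, 4↦3, 5↦2, 6↦8, 7↦4, 8↦6, 9↦8, 10↦4]  zeros at y ∈ ∅
Collecting zeros: affine points = {(0, 2), (1, 6), (1, 8), (2, 4), (3, 0), (4, 9), (5, 2), (5, 7), (5, 9)}.
Total count |C(F_11)_aff| = 9.


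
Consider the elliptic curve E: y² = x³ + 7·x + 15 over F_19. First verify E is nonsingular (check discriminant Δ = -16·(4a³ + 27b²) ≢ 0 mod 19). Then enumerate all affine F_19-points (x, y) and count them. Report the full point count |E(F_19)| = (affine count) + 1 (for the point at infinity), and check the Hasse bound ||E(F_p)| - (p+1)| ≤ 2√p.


Affine points = {(1, 2), (1, 17), (3, 5), (3, 14), (5, 2), (5, 17), (6, 8), (6, 11), (9, 3), (9, 16), (11, 6), (11, 13), (13, 2), (13, 17), (14, 8), (14, 11), (16, 9), (16, 10), (18, 8), (18, 11)}; affine count = 20; |E(F_19)| = 21.

Discriminant check: Δ ∝ 4a³ + 27b² = 4·7³ + 27·15² = 4·343 + 27·225 ≡ 18 (mod 19). Nonzero ⇒ E is nonsingular.
For each x ∈ F_19, compute rhs = x³ + 7·x + 15 mod 19, then count y ∈ F_19 with y² ≡ rhs.
  x = 0: rhs = 15, matching y values: none (0 points).
  x = 1: rhs = 4, matching y values: 2, 17 (2 points).
  x = 2: rhs = 18, matching y values: none (0 points).
  x = 3: rhs = 6, matching y values: 5, 14 (2 points).
  x = 4: rhs = 12, matching y values: none (0 points).
  x = 5: rhs = 4, matching y values: 2, 17 (2 points).
  x = 6: rhs = 7, matching y values: 8, 11 (2 points).
  x = 7: rhs = 8, matching y values: none (0 points).
  x = 8: rhs = 13, matching y values: none (0 points).
  x = 9: rhs = 9, matching y values: 3, 16 (2 points).
  x = 10: rhs = 2, matching y values: none (0 points).
  x = 11: rhs = 17, matching y values: 6, 13 (2 points).
  x = 12: rhs = 3, matching y values: none (0 points).
  x = 13: rhs = 4, matching y values: 2, 17 (2 points).
  x = 14: rhs = 7, matching y values: 8, 11 (2 points).
  x = 15: rhs = 18, matching y values: none (0 points).
  x = 16: rhs = 5, matching y values: 9, 10 (2 points).
  x = 17: rhs = 12, matching y values: none (0 points).
  x = 18: rhs = 7, matching y values: 8, 11 (2 points).
Total affine count: 20.
Full point count |E(F_19)| = 20 + 1 = 21.
Hasse bound: |21 − (19+1)| = |1| = 1 ≤ 2√19 ≈ 8.7178 ✓.


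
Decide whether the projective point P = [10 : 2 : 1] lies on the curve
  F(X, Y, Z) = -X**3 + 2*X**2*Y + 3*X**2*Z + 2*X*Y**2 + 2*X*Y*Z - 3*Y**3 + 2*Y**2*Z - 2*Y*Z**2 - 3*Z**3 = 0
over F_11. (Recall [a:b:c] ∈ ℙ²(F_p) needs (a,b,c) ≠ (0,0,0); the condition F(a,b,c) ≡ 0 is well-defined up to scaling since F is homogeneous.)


F(10,2,1) ≡ 6 (mod 11); P is NOT on the curve.

Evaluate F(10, 2, 1) term-by-term (mod 11).
  -X**3 ↦ -1·1000·1·1 = -1000
  2*X**2*Y ↦ 2·100·2·1 = 400
  3*X**2*Z ↦ 3·100·1·1 = 300
  2*X*Y**2 ↦ 2·10·4·1 = 80
  2*X*Y*Z ↦ 2·10·2·1 = 40
  -3*Y**3 ↦ -3·1·8·1 = -24
  2*Y**2*Z ↦ 2·1·4·1 = 8
  -2*Y*Z**2 ↦ -2·1·2·1 = -4
  -3*Z**3 ↦ -3·1·1·1 = -3
Sum: F(10, 2, 1) = (-1000) + (400) + (300) + (80) + (40) + (-24) + (8) + (-4) + (-3) = -203.
Reducing mod 11: -203 ≡ 6 (mod 11).
Since F(a, b, c) ≡ 6 ≠ 0 (mod 11), P does NOT lie on the curve.


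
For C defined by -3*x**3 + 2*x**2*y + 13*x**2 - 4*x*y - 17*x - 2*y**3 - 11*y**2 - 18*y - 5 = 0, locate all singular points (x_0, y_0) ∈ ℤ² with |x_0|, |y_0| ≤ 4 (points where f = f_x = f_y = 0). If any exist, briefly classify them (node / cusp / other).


Singular points: {(1, -2)}; classification: cusp.

Compute partial derivatives:
  f_x = -9*x**2 + 4*x*y + 26*x - 4*y - 17.
  f_y = 2*x**2 - 4*x - 6*y**2 - 22*y - 18.
Scan x_0 ∈ {−4, ..., 4}. For each x_0, f_y(x_0, y) is a polynomial in y; find its integer roots y ∈ {−4, ..., 4}, then test f_x and f at those candidates.
  x = -4: f_y(-4, y) = -6*y**2 - 22*y + 30; no integer root y with |y| ≤ 4.
  x = -3: f_y(-3, y) = -6*y**2 - 22*y + 12; no integer root y with |y| ≤ 4.
  x = -2: f_y(-2, y) = -6*y**2 - 22*y - 2; no integer root y with |y| ≤ 4.
  x = -1: f_y(-1, y) = -6*y**2 - 22*y - 12; vanishes at y ∈ {-3}. (-1, -3): f_x = -28 ≠ 0.
  x = 0: f_y(0, y) = -6*y**2 - 22*y - 18; no integer root y with |y| ≤ 4.
  x = 1: f_y(1, y) = -6*y**2 - 22*y - 20; vanishes at y ∈ {-2}. (1, -2): f_x = 0, f = 0 — SINGULAR.
  x = 2: f_y(2, y) = -6*y**2 - 22*y - 18; no integer root y with |y| ≤ 4.
  x = 3: f_y(3, y) = -6*y**2 - 22*y - 12; vanishes at y ∈ {-3}. (3, -3): f_x = -44 ≠ 0.
  x = 4: f_y(4, y) = -6*y**2 - 22*y - 2; no integer root y with |y| ≤ 4.
Only singular point on the grid: (1, -2).
Classify: substitute x = 1 + u, y = -2 + v and expand: f = -3*u**3 + 2*u**2*v - 2*v**3 + v**2.
No constant or linear terms (consistent with a singular point). Quadratic part: v**2. Cubic part: -3*u**3 + 2*u**2*v - 2*v**3.
The quadratic part v**2 is a perfect square, so there is a single (double) tangent line v = 0, i.e. y = -2. Restricting the cubic part to that line (v = 0) leaves -3*u**3 ≠ 0, so f is not divisible by v and the branch is v² ≈ 3*u**3 to lowest order — this is a cusp.
Classification: cusp.


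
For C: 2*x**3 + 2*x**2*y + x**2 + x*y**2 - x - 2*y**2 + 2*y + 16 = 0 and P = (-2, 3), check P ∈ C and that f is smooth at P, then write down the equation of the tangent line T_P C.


Tangent line at P: 4*x - 14*y + 50 = 0.

Step 1: f(-2, 3) = 0, so P lies on C.
Step 2: partial derivatives
  f_x(x, y) = 6*x**2 + 4*x*y + 2*x + y**2 - 1, f_y(x, y) = 2*x**2 + 2*x*y - 4*y + 2.
  f_x(P) = 4, f_y(P) = -14 (gradient nonzero, so P is smooth).
Step 3: tangent line at P: 4·(x − -2) + -14·(y − 3) = 0.
Expanding: 4*x - 14*y + 50 = 0.


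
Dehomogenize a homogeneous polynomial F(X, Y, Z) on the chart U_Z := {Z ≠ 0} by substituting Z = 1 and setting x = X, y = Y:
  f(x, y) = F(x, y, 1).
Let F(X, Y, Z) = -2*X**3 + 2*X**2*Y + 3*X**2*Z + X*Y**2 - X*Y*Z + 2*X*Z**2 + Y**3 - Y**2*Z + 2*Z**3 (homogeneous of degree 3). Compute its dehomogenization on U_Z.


f(x, y) = -2*x**3 + 2*x**2*y + 3*x**2 + x*y**2 - x*y + 2*x + y**3 - y**2 + 2

On U_Z we set Z = 1. Each monomial c·X^i·Y^j·Z^k in F becomes c·x^i·y^j·1^k = c·x^i·y^j.
Substituting Z = 1: F(X, Y, 1) = -2*x**3 + 2*x**2*y + 3*x**2 + x*y**2 - x*y + 2*x + y**3 - y**2 + 2.
Note: deg(f) ≤ deg(F) = 3; strict inequality happens when F is divisible by Z (lost terms).


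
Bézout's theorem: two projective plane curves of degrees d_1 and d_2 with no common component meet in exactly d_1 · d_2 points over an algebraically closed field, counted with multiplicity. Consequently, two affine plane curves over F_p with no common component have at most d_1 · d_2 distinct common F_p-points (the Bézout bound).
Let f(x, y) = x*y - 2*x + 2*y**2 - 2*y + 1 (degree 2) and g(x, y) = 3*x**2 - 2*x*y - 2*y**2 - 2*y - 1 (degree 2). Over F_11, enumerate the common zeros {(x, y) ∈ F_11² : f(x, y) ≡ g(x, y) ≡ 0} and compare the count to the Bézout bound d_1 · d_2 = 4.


Common zeros: ∅; count = 0; Bézout bound = 4.

deg(f) = 2, deg(g) = 2, so Bézout bound = 4.
Scan x ∈ F_11. For each x, list the y ∈ F_11 with f(x, y) ≡ 0 and those with g(x, y) ≡ 0 (mod 11); the common zeros in that column are the intersection.
  x = 0: f ≡ 0 at y ∈ ∅; g ≡ 0 at y ∈ ∅; common: ∅.
  x = 1: f ≡ 0 at y ∈ {1, 5}; g ≡ 0 at y ∈ ∅; common: ∅.
  x = 2: f ≡ 0 at y ∈ ∅; g ≡ 0 at y ∈ {0, 8}; common: ∅.
  x = 3: f ≡ 0 at y ∈ ∅; g ≡ 0 at y ∈ ∅; common: ∅.
  x = 4: f ≡ 0 at y ∈ {4, 6}; g ≡ 0 at y ∈ {7, 10}; common: ∅.
  x = 5: f ≡ 0 at y ∈ {7, 8}; g ≡ 0 at y ∈ ∅; common: ∅.
  x = 6: f ≡ 0 at y ∈ {0, 9}; g ≡ 0 at y ∈ ∅; common: ∅.
  x = 7: f ≡ 0 at y ∈ ∅; g ≡ 0 at y ∈ {6, 8}; common: ∅.
  x = 8: f ≡ 0 at y ∈ ∅; g ≡ 0 at y ∈ {6, 7}; common: ∅.
  x = 9: f ≡ 0 at y ∈ {3, 10}; g ≡ 0 at y ∈ {0, 1}; common: ∅.
  x = 10: f ≡ 0 at y ∈ ∅; g ≡ 0 at y ∈ {1, 10}; common: ∅.
Collecting: common zeros = ∅, so the count is 0.
Comparison with the Bézout bound: 0 ≤ 4 = deg(f)·deg(g), as expected for curves with no common component (the affine F_11-count falls short of the bound because intersections may lie at infinity, over extension fields, or carry multiplicity).


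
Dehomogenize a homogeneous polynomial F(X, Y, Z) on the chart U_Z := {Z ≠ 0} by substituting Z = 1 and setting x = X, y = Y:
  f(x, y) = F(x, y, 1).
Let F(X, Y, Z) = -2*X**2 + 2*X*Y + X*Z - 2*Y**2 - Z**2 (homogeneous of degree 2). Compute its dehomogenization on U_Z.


f(x, y) = -2*x**2 + 2*x*y + x - 2*y**2 - 1

On U_Z we set Z = 1. Each monomial c·X^i·Y^j·Z^k in F becomes c·x^i·y^j·1^k = c·x^i·y^j.
Substituting Z = 1: F(X, Y, 1) = -2*x**2 + 2*x*y + x - 2*y**2 - 1.
Note: deg(f) ≤ deg(F) = 2; strict inequality happens when F is divisible by Z (lost terms).


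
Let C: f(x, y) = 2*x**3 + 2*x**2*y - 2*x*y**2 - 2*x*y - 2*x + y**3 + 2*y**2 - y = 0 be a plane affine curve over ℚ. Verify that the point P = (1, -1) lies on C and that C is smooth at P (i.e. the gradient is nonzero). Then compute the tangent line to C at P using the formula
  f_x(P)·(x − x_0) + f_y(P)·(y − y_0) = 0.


Tangent line at P: 2*y + 2 = 0.

Step 1: f(1, -1) = 0, so P lies on C.
Step 2: partial derivatives
  f_x(x, y) = 6*x**2 + 4*x*y - 2*y**2 - 2*y - 2, f_y(x, y) = 2*x**2 - 4*x*y - 2*x + 3*y**2 + 4*y - 1.
  f_x(P) = 0, f_y(P) = 2 (gradient nonzero, so P is smooth).
Step 3: tangent line at P: 0·(x − 1) + 2·(y − -1) = 0.
Expanding: 2*y + 2 = 0.


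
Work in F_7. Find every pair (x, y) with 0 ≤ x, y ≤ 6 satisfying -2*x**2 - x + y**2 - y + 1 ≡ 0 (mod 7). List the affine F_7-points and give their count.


Affine F_7-points: {(0, 3), (0, 5), (1, 2), (1, 6), (2, 2), (2, 6), (3, 3), (3, 5), (4, 0), (4, 1), (5, 4), (6, 0), (6, 1)}; count = 13.

For each of the 49 pairs (x, y) ∈ F_7², evaluate f(x, y) mod 7. Record the zeros.
  x = 0: [0↦1, 1↦1, 2↦3, 3↦0, 4↦6, 5↦0, 6↦3]  zeros at y ∈ {3, 5}
  x = 1: [0↦5, 1↦5, 2↦0, 3↦4, 4↦3, 5↦4, 6↦0]  zeros at y ∈ {2, 6}
  x = 2: [0↦5, 1↦5, 2↦0, 3↦4, 4↦3, 5↦4, 6↦0]  zeros at y ∈ {2, 6}
  x = 3: [0↦1, 1↦1, 2↦3, 3↦0, 4↦6, 5↦0, 6↦3]  zeros at y ∈ {3, 5}
  x = 4: [0↦0, 1↦0, 2↦2, 3↦6, 4↦5, 5↦6, 6↦2]  zeros at y ∈ {0, 1}
  x = 5: [0↦2, 1↦2, 2↦4, 3↦1, 4↦0, 5↦1, 6↦4]  zeros at y ∈ {4}
  x = 6: [0↦0, 1↦0, 2↦2, 3↦6, 4↦5, 5↦6, 6↦2]  zeros at y ∈ {0, 1}
Collecting zeros: affine points = {(0, 3), (0, 5), (1, 2), (1, 6), (2, 2), (2, 6), (3, 3), (3, 5), (4, 0), (4, 1), (5, 4), (6, 0), (6, 1)}.
Total count |C(F_7)_aff| = 13.


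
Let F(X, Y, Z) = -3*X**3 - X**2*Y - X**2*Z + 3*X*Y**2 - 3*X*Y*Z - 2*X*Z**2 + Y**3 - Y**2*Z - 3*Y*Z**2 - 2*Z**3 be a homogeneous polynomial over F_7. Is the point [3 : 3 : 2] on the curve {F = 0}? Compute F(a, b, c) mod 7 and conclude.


F(3,3,2) ≡ 2 (mod 7); P is NOT on the curve.

Evaluate F(3, 3, 2) term-by-term (mod 7).
  -3*X**3 ↦ -3·27·1·1 = -81
  -X**2*Y ↦ -1·9·3·1 = -27
  -X**2*Z ↦ -1·9·1·2 = -18
  3*X*Y**2 ↦ 3·3·9·1 = 81
  -3*X*Y*Z ↦ -3·3·3·2 = -54
  -2*X*Z**2 ↦ -2·3·1·4 = -24
  Y**3 ↦ 1·1·27·1 = 27
  -Y**2*Z ↦ -1·1·9·2 = -18
  -3*Y*Z**2 ↦ -3·1·3·4 = -36
  -2*Z**3 ↦ -2·1·1·8 = -16
Sum: F(3, 3, 2) = (-81) + (-27) + (-18) + (81) + (-54) + (-24) + (27) + (-18) + (-36) + (-16) = -166.
Reducing mod 7: -166 ≡ 2 (mod 7).
Since F(a, b, c) ≡ 2 ≠ 0 (mod 7), P does NOT lie on the curve.


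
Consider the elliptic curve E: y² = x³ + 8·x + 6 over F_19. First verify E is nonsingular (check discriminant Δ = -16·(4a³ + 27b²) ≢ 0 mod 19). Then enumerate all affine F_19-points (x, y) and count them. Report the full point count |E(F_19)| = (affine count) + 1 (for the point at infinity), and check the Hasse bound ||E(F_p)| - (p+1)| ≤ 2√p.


Affine points = {(0, 5), (0, 14), (2, 7), (2, 12), (3, 0), (4, 8), (4, 11), (5, 0), (6, 2), (6, 17), (7, 5), (7, 14), (9, 3), (9, 16), (11, 0), (12, 5), (12, 14), (15, 9), (15, 10), (17, 1), (17, 18), (18, 4), (18, 15)}; affine count = 23; |E(F_19)| = 24.

Discriminant check: Δ ∝ 4a³ + 27b² = 4·8³ + 27·6² = 4·512 + 27·36 ≡ 18 (mod 19). Nonzero ⇒ E is nonsingular.
For each x ∈ F_19, compute rhs = x³ + 8·x + 6 mod 19, then count y ∈ F_19 with y² ≡ rhs.
  x = 0: rhs = 6, matching y values: 5, 14 (2 points).
  x = 1: rhs = 15, matching y values: none (0 points).
  x = 2: rhs = 11, matching y values: 7, 12 (2 points).
  x = 3: rhs = 0, matching y values: 0 (1 points).
  x = 4: rhs = 7, matching y values: 8, 11 (2 points).
  x = 5: rhs = 0, matching y values: 0 (1 points).
  x = 6: rhs = 4, matching y values: 2, 17 (2 points).
  x = 7: rhs = 6, matching y values: 5, 14 (2 points).
  x = 8: rhs = 12, matching y values: none (0 points).
  x = 9: rhs = 9, matching y values: 3, 16 (2 points).
  x = 10: rhs = 3, matching y values: none (0 points).
  x = 11: rhs = 0, matching y values: 0 (1 points).
  x = 12: rhs = 6, matching y values: 5, 14 (2 points).
  x = 13: rhs = 8, matching y values: none (0 points).
  x = 14: rhs = 12, matching y values: none (0 points).
  x = 15: rhs = 5, matching y values: 9, 10 (2 points).
  x = 16: rhs = 12, matching y values: none (0 points).
  x = 17: rhs = 1, matching y values: 1, 18 (2 points).
  x = 18: rhs = 16, matching y values: 4, 15 (2 points).
Total affine count: 23.
Full point count |E(F_19)| = 23 + 1 = 24.
Hasse bound: |24 − (19+1)| = |4| = 4 ≤ 2√19 ≈ 8.7178 ✓.
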